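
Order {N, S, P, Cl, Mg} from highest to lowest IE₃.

Mg > N > Cl > S > P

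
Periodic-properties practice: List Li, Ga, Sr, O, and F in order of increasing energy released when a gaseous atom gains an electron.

Sr < Ga < Li < O < F

EA tends to increase across a period and decrease down a group, though the pattern is less regular than for IE or radius.
Here both period and group differ, so the two effects have to be weighed against each other.
Ga > Sr: both effects reinforce here, so Ga is clearly the higher of the two.
Li > Ga: the two effects oppose for this pair; the down-group effect wins (60 vs 29 kJ/mol).
O > Li: both are in period 2; the period trend gives O the larger value.
F > O: F lies to the right of O in period 2, so the across-period effect alone puts F higher.
Approximate values (kJ/mol): Li 60, O 141, F 328, Ga 29, Sr 5.
So from lowest to highest: Sr < Ga < Li < O < F.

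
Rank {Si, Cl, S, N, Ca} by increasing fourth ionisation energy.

Si < S < Cl < Ca < N

Consider each +3 ion: Si³⁺ still has 1 valence electron; Cl³⁺ still has 4 valence electrons; S³⁺ still has 3 valence electrons; N³⁺ still has 2 valence electrons; Ca³⁺ is already 1 electron into the core.
Usually core removal costs more than valence removal, but here the competition is close: a tightly held n=2 valence electron can cost more to remove than an n=3 core electron, so the actual values have to decide it.
Valence configurations: Si³⁺ [Ne]3s¹, Cl³⁺ [Ne]3s²3p², S³⁺ [Ne]3s²3p¹, N³⁺ [He]2s².
Tabulated IE_4 (kJ/mol): Si 4356, Cl 5159, S 4556, N 7475, Ca 6491.
Overall IE_4 order: Si < S < Cl < Ca < N.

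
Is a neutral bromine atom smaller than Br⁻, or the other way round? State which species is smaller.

Forming Br⁻ adds 1 electron to Br. More electron–electron repulsion in the same shell, with unchanged nuclear charge, lets the cloud expand.
An anion is larger than its parent atom: Br⁻ > Br.

Br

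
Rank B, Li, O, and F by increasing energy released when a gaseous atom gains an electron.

Li is in period 2, group 1; B is in period 2, group 13; O is in period 2, group 16; F is in period 2, group 17.
Atoms with high Z_eff and room in the valence shell (especially the halogens) have the most exothermic electron affinities.
All lie in period 2; the across-period trend (electron affinity increases left to right) applies, with the exception below.
Note the exception: Li has a higher electron affinity than B, contrary to the simple trend — B's ns²np¹ configuration gives only a small electron affinity — the sparsely filled np subshell binds an added electron weakly.
Approximate values (kJ/mol): Li 60, B 27, O 141, F 328.
So from lowest to highest: B < Li < O < F.

B < Li < O < F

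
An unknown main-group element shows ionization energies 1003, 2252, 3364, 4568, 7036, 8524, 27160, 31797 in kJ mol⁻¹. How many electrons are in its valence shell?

6

Look for the largest jump between consecutive ionization energies: IE7/IE6 ≈ 3.2, far larger than any earlier ratio.
That jump marks the point where a core electron is being removed. So the atom has 6 valence electrons.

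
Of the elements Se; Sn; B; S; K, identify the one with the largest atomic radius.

K

Atomic radius shrinks across a period as nuclear charge pulls the same shell inward, and grows down a group as new shells are added.
Here both period and group differ, so the two effects have to be weighed against each other.
S > B: the two effects oppose for this pair; the down-group effect wins (103 vs 85 pm).
Se > S: Se sits below S in group 16, so the down-group effect alone puts Se larger.
Sn > Se: relative to Se, both the across-period and down-group shifts push Sn's atomic radius up.
K > Sn: the two effects oppose for this pair; the across-period effect wins (196 vs 140 pm).
Tabulated atomic radius (pm): B 85, S 103, K 196, Se 116, Sn 140.
The largest atomic radius among these belongs to K.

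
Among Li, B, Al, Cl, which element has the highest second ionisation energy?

Li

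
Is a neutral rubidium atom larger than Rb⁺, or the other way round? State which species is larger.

Forming Rb⁺ removes 1 electron from Rb. Fewer electrons for the same nuclear charge means less shielding and a higher Z_eff on the remaining electrons, and for main-group metals the entire outer shell is lost.
A cation is smaller than its parent atom: Rb⁺ < Rb.

Rb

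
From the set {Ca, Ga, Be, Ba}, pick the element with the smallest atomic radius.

Be is in period 2, group 2; Ca is in period 4, group 2; Ga is in period 4, group 13; Ba is in period 6, group 2.
Atomic radius shrinks across a period as nuclear charge pulls the same shell inward, and grows down a group as new shells are added.
Here both period and group differ, so the two effects have to be weighed against each other.
Ga > Be: the two effects oppose for this pair; the down-group effect wins (124 vs 102 pm).
Ca > Ga: Ca lies to the left of Ga in period 4, so the across-period effect alone puts Ca larger.
Ba > Ca: Ba sits below Ca in group 2, so the down-group effect alone puts Ba larger.
Approximate values (pm): Be 102, Ca 171, Ga 124, Ba 196.
The smallest atomic radius among these belongs to Be.

Be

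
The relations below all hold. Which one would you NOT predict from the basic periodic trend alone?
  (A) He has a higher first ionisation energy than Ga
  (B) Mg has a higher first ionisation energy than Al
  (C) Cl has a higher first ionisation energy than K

(B)

The general trend: first ionisation energy increases across a period and decreases down a group.
(A) He (period 1, group 18) vs Ga (period 4, group 13): the stated order agrees with the simple trend.
(B) Mg (period 3, group 2) vs Al (period 3, group 13): the stated order contradicts the simple trend.
(C) Cl (period 3, group 17) vs K (period 4, group 1): the stated order agrees with the simple trend.
The exception is (B): Al's single 3p electron is easier to remove than one from Mg's filled 3s².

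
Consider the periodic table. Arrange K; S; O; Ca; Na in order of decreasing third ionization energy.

Consider each +2 ion: K²⁺ is already 1 electron into the core; S²⁺ still has 4 valence electrons; O²⁺ still has 4 valence electrons; Ca²⁺ is the bare [Ar] core; Na²⁺ is already 1 electron into the core.
Usually core removal costs more than valence removal, but here the competition is close: a tightly held n=2 valence electron can cost more to remove than an n=3 core electron, so the actual values have to decide it.
Valence configurations: S²⁺ [Ne]3s²3p², O²⁺ [He]2s²2p².
Approximate IE_3 values (kJ/mol): K 4420, S 3357, O 5300, Ca 4912, Na 6910.
Putting it together, IE_3: S < K < Ca < O < Na.

Na > O > Ca > K > S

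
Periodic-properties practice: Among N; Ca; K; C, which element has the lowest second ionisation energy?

Ca

Consider each +1 ion: N⁺ still has 4 valence electrons; Ca⁺ still has 1 valence electron; K⁺ is the bare [Ar] core; C⁺ still has 3 valence electrons.
Breaking into a closed-shell core is much more expensive than removing a leftover valence electron — K has the largest IE_2 here.
Valence configurations: N⁺ [He]2s²2p², Ca⁺ [Ar]4s¹, C⁺ [He]2s²2p¹.
The numbers (kJ/mol): N 2856, Ca 1145, K 3052, C 2353.
Overall IE_2 order: Ca < C < N < K.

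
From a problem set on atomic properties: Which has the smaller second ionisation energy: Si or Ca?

Ca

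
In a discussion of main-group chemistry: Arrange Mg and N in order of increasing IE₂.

IE_2 is the cost of taking one more electron from the +1 cation: Mg⁺ still has 1 valence electron; N⁺ still has 4 valence electrons.
All are still removing valence electrons, so compare the +1 ions as you would atoms: IE_2 generally rises across a period (higher Z_eff) and falls down a group (larger shell), subject to the usual subshell exceptions.
Valence configurations: Mg⁺ [Ne]3s¹, N⁺ [He]2s²2p².
Approximate IE_2 values (kJ/mol): Mg 1451, N 2856.
Overall IE_2 order: Mg < N.

Mg < N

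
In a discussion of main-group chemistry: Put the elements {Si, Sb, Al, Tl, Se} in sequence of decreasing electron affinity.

Se, Si, Sb, Al, Tl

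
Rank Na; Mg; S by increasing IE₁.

Na is in period 3, group 1; Mg is in period 3, group 2; S is in period 3, group 16.
Across a period the outer electron is held more tightly (higher IE₁); down a group it sits in a higher shell, more shielded, and comes off more easily.
All lie in period 3, so first ionization energy increases left to right.
So from lowest to highest: Na < Mg < S.

Na < Mg < S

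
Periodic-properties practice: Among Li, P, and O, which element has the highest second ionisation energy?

Consider each +1 ion: Li⁺ is the bare [He] core; P⁺ still has 4 valence electrons; O⁺ still has 5 valence electrons.
Core electrons are held far more tightly than valence electrons, so Li tops the IE_2 order.
Valence configurations: P⁺ [Ne]3s²3p², O⁺ [He]2s²2p³.
Approximate IE_2 values (kJ/mol): Li 7298, P 1907, O 3388.
Hence IE_2: P < O < Li.

Li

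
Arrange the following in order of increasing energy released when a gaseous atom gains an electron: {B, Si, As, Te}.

B < As < Si < Te

Adding an electron releases more energy for atoms nearer the top right (short of the noble gases).
A diagonal step moves right (one effect) and down (the opposite effect) at once.
As > B: the two effects oppose for this pair; the across-period effect wins (78 vs 27 kJ/mol).
Si > As: period and group pull opposite ways; the down-group shift dominates (134 vs 78 kJ/mol).
Te > Si: period and group pull opposite ways; the across-period shift dominates (190 vs 134 kJ/mol).
Approximate values (kJ/mol): B 27, Si 134, As 78, Te 190.
So from lowest to highest: B < As < Si < Te.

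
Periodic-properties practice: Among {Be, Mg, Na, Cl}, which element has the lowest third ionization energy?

After 2 electrons have been removed, what remains? Be²⁺ is the bare [He] core; Mg²⁺ is the bare [Ne] core; Na²⁺ is already 1 electron into the core; Cl²⁺ still has 5 valence electrons.
Core electrons are held far more tightly than valence electrons, so Na, Mg and Be top the IE_3 order.
Tabulated IE_3 (kJ/mol): Be 14849, Mg 7733, Na 6910, Cl 3822.
Overall IE_3 order: Cl < Na < Mg < Be.

Cl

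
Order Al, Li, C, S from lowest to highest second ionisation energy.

Consider each +1 ion: Al⁺ still has 2 valence electrons; Li⁺ is the bare [He] core; C⁺ still has 3 valence electrons; S⁺ still has 5 valence electrons.
Breaking into a closed-shell core is much more expensive than removing a leftover valence electron — Li has the largest IE_2 here.
Valence configurations: Al⁺ [Ne]3s², C⁺ [He]2s²2p¹, S⁺ [Ne]3s²3p³.
Tabulated IE_2 (kJ/mol): Al 1817, Li 7298, C 2353, S 2252.
Overall IE_2 order: Al < S < C < Li.

Al < S < C < Li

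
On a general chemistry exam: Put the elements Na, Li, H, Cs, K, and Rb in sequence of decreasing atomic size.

Cs, Rb, K, Na, Li, H

H is in period 1, group 1; Li is in period 2, group 1; Na is in period 3, group 1; K is in period 4, group 1; Rb is in period 5, group 1; Cs is in period 6, group 1.
Radius decreases left→right (rising Z_eff, same n) and increases top→bottom (higher n).
All are in group 1, so atomic radius increases down the group.
So from largest to smallest: Cs > Rb > K > Na > Li > H.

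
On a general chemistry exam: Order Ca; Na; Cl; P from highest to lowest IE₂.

After 1 electron has been removed, what remains? Ca⁺ still has 1 valence electron; Na⁺ is the bare [Ne] core; Cl⁺ still has 6 valence electrons; P⁺ still has 4 valence electrons.
Core electrons are held far more tightly than valence electrons, so Na tops the IE_2 order.
Valence configurations: Ca⁺ [Ar]4s¹, Cl⁺ [Ne]3s²3p⁴, P⁺ [Ne]3s²3p².
The numbers (kJ/mol): Ca 1145, Na 4562, Cl 2298, P 1907.
So the second ionization energies run Ca < P < Cl < Na.

Na > Cl > P > Ca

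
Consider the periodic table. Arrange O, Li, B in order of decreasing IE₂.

Li, O, B

After 1 electron has been removed, what remains? O⁺ still has 5 valence electrons; Li⁺ is the bare [He] core; B⁺ still has 2 valence electrons.
Breaking into a closed-shell core is much more expensive than removing a leftover valence electron — Li has the largest IE_2 here.
Valence configurations: O⁺ [He]2s²2p³, B⁺ [He]2s².
The numbers (kJ/mol): O 3388, Li 7298, B 2427.
Hence IE_2: B < O < Li.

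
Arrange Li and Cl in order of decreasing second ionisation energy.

Li, Cl

IE_2 is the cost of taking one more electron from the +1 cation: Li⁺ is the bare [He] core; Cl⁺ still has 6 valence electrons.
Pulling an electron out of a noble-gas core costs far more than removing a remaining valence electron, so Li sits at the high end of IE_2.
Tabulated IE_2 (kJ/mol): Li 7298, Cl 2298.
Hence IE_2: Cl < Li.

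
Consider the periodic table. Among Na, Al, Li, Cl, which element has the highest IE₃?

After 2 electrons have been removed, what remains? Na²⁺ is already 1 electron into the core; Al²⁺ still has 1 valence electron; Li²⁺ is already 1 electron into the core; Cl²⁺ still has 5 valence electrons.
Pulling an electron out of a noble-gas core costs far more than removing a remaining valence electron, so Na and Li sit at the high end of IE_3.
Valence configurations: Al²⁺ [Ne]3s¹, Cl²⁺ [Ne]3s²3p³.
Tabulated IE_3 (kJ/mol): Na 6910, Al 2745, Li 11815, Cl 3822.
Overall IE_3 order: Al < Cl < Na < Li.

Li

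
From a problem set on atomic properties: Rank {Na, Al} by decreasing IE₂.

Consider each +1 ion: Na⁺ is the bare [Ne] core; Al⁺ still has 2 valence electrons.
Core electrons are held far more tightly than valence electrons, so Na tops the IE_2 order.
The numbers (kJ/mol): Na 4562, Al 1817.
Overall IE_2 order: Al < Na.

Na > Al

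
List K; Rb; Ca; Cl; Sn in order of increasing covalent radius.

Cl is in period 3, group 17; K is in period 4, group 1; Ca is in period 4, group 2; Rb is in period 5, group 1; Sn is in period 5, group 14.
Moving right in a period, electrons are added to the same shell under a stronger nuclear pull, so atoms get smaller; moving down, a new shell is opened and atoms get larger.
These span different periods and groups, so the two trends combine.
Sn > Cl: both effects reinforce here, so Sn is clearly the larger of the two.
Ca > Sn: the two effects oppose for this pair; the across-period effect wins (171 vs 140 pm).
K > Ca: K lies to the left of Ca in period 4, so the across-period effect alone puts K larger.
Rb > K: they share group 1; the group trend gives Rb the larger value.
Tabulated atomic radius (pm): Cl 99, K 196, Ca 171, Rb 210, Sn 140.
So from smallest to largest: Cl < Sn < Ca < K < Rb.

Cl < Sn < Ca < K < Rb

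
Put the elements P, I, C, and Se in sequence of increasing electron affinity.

C is in period 2, group 14; P is in period 3, group 15; Se is in period 4, group 16; I is in period 5, group 17.
Atoms with high Z_eff and room in the valence shell (especially the halogens) have the most exothermic electron affinities.
These sit on a diagonal, where the across-period and down-group effects partly cancel.
C > P: the two effects oppose for this pair; the down-group effect wins (122 vs 72 kJ/mol).
Se > C: period and group pull opposite ways; the across-period shift dominates (195 vs 122 kJ/mol).
I > Se: period and group pull opposite ways; the across-period shift dominates (295 vs 195 kJ/mol).
Approximate values (kJ/mol): C 122, P 72, Se 195, I 295.
So from lowest to highest: P < C < Se < I.

P, C, Se, I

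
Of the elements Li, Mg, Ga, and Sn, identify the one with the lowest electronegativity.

Li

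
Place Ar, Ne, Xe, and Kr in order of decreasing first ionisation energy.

Ne is in period 2, group 18; Ar is in period 3, group 18; Kr is in period 4, group 18; Xe is in period 5, group 18.
IE₁ increases left→right with effective nuclear charge and decreases top→bottom as the valence shell moves farther out.
All are in group 18, so first ionization energy increases up the group.
So from highest to lowest: Ne > Ar > Kr > Xe.

Ne, Ar, Kr, Xe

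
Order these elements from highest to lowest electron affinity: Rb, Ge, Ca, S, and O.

S > O > Ge > Rb > Ca

O is in period 2, group 16; S is in period 3, group 16; Ca is in period 4, group 2; Ge is in period 4, group 14; Rb is in period 5, group 1.
Electron affinity generally becomes more exothermic across a period toward the halogens and less exothermic down a group.
Here both period and group differ, so the two effects have to be weighed against each other.
Rb > Ca: this pair runs against the simple trend — see the exception note.
Ge > Rb: relative to Rb, both the across-period and down-group shifts push Ge's electron affinity up.
O > Ge: relative to Ge, both the across-period and down-group shifts push O's electron affinity up.
S > O: this pair runs against the simple trend — see the exception note.
Note the exception: Rb has a higher electron affinity than Ca, contrary to the simple trend — adding an electron to Ca (ns²) has to open a new, higher-energy np subshell, which is unfavourable.
Note the exception: S has a higher electron affinity than O, contrary to the simple trend — the compact 2p subshell of O repels the added electron more than S's larger 3p does.
For reference (kJ/mol): O 141, S 200, Ca 2, Ge 119, Rb 47.
So from highest to lowest: S > O > Ge > Rb > Ca.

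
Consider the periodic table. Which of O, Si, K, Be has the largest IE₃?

Be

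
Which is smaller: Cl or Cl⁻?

Forming Cl⁻ adds 1 electron to Cl. More electron–electron repulsion in the same shell, with unchanged nuclear charge, lets the cloud expand.
An anion is larger than its parent atom: Cl⁻ > Cl.

Cl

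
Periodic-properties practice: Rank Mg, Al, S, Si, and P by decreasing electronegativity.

S > P > Si > Al > Mg

Mg is in period 3, group 2; Al is in period 3, group 13; Si is in period 3, group 14; P is in period 3, group 15; S is in period 3, group 16.
Smaller atoms with higher effective nuclear charge are more electronegative.
All lie in period 3, so electronegativity increases left to right.
So from highest to lowest: S > P > Si > Al > Mg.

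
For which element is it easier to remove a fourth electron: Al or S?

S

IE_4 is the cost of taking one more electron from the +3 cation: Al³⁺ is the bare [Ne] core; S³⁺ still has 3 valence electrons.
Core electrons are held far more tightly than valence electrons, so Al tops the IE_4 order.
Tabulated IE_4 (kJ/mol): Al 11577, S 4556.
So the fourth ionization energies run S < Al.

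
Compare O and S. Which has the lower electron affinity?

O

O is in period 2, group 16; S is in period 3, group 16.
Atoms with high Z_eff and room in the valence shell (especially the halogens) have the most exothermic electron affinities.
All are in group 16; the group trend (electron affinity increases up the group) applies, with the exception below.
Note the exception: S has a higher electron affinity than O, contrary to the simple trend — the compact 2p subshell of O repels the added electron more than S's larger 3p does.
For reference (kJ/mol): O 141, S 200.
So O has the lower electron affinity (O < S).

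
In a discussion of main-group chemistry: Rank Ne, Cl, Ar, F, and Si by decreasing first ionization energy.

Ne > F > Ar > Cl > Si

F is in period 2, group 17; Ne is in period 2, group 18; Si is in period 3, group 14; Cl is in period 3, group 17; Ar is in period 3, group 18.
Removing the outermost electron gets harder across a period and easier down a group.
Here both period and group differ, so the two effects have to be weighed against each other.
Cl > Si: Cl lies to the right of Si in period 3, so the across-period effect alone puts Cl higher.
Ar > Cl: Ar lies to the right of Cl in period 3, so the across-period effect alone puts Ar higher.
F > Ar: the two effects oppose for this pair; the down-group effect wins (1681 vs 1521 kJ/mol).
Ne > F: Ne lies to the right of F in period 2, so the across-period effect alone puts Ne higher.
For reference (kJ/mol): F 1681, Ne 2081, Si 786, Cl 1251, Ar 1521.
So from highest to lowest: Ne > F > Ar > Cl > Si.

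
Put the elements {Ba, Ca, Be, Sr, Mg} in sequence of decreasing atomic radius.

Ba, Sr, Ca, Mg, Be

Across a period the added protons contract the valence shell; down a group each new principal shell makes the atom larger.
All are in group 2, so atomic radius increases down the group.
So from largest to smallest: Ba > Sr > Ca > Mg > Be.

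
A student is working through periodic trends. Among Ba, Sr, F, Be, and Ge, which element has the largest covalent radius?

Ba

Be is in period 2, group 2; F is in period 2, group 17; Ge is in period 4, group 14; Sr is in period 5, group 2; Ba is in period 6, group 2.
Across a period the added protons contract the valence shell; down a group each new principal shell makes the atom larger.
Neither a single period nor a single group — weigh both effects.
Be > F: both are in period 2; the period trend gives Be the larger value.
Ge > Be: period and group pull opposite ways; the down-group shift dominates (121 vs 102 pm).
Sr > Ge: relative to Ge, both the across-period and down-group shifts push Sr's atomic radius up.
Ba > Sr: they share group 2; the group trend gives Ba the larger value.
Approximate values (pm): Be 102, F 64, Ge 121, Sr 185, Ba 196.
The largest covalent radius among these belongs to Ba.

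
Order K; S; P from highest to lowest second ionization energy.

K > S > P

After 1 electron has been removed, what remains? K⁺ is the bare [Ar] core; S⁺ still has 5 valence electrons; P⁺ still has 4 valence electrons.
Core electrons are held far more tightly than valence electrons, so K tops the IE_2 order.
Valence configurations: S⁺ [Ne]3s²3p³, P⁺ [Ne]3s²3p².
The numbers (kJ/mol): K 3052, S 2252, P 1907.
Overall IE_2 order: P < S < K.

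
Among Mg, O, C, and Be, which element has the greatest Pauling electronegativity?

O

Be is in period 2, group 2; C is in period 2, group 14; O is in period 2, group 16; Mg is in period 3, group 2.
Smaller atoms with higher effective nuclear charge are more electronegative.
These span different periods and groups, so the two trends combine.
Be > Mg: they share group 2; the group trend gives Be the larger value.
C > Be: C lies to the right of Be in period 2, so the across-period effect alone puts C higher.
O > C: both are in period 2; the period trend gives O the larger value.
Tabulated electronegativity (Pauling): Be 1.57, C 2.55, O 3.44, Mg 1.31.
The greatest Pauling electronegativity among these belongs to O.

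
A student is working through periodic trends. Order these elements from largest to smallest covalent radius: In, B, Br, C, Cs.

B is in period 2, group 13; C is in period 2, group 14; Br is in period 4, group 17; In is in period 5, group 13; Cs is in period 6, group 1.
Atomic radius shrinks across a period as nuclear charge pulls the same shell inward, and grows down a group as new shells are added.
These span different periods and groups, so the two trends combine.
B > C: both are in period 2; the period trend gives B the larger value.
Br > B: period and group pull opposite ways; the down-group shift dominates (114 vs 85 pm).
In > Br: relative to Br, both the across-period and down-group shifts push In's atomic radius up.
Cs > In: relative to In, both the across-period and down-group shifts push Cs's atomic radius up.
Approximate values (pm): B 85, C 75, Br 114, In 142, Cs 232.
So from largest to smallest: Cs > In > Br > B > C.

Cs > In > Br > B > C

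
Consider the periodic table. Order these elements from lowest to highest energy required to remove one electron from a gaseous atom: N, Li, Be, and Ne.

Li < Be < N < Ne

Li is in period 2, group 1; Be is in period 2, group 2; N is in period 2, group 15; Ne is in period 2, group 18.
Removing the outermost electron gets harder across a period and easier down a group.
All lie in period 2, so first ionization energy increases left to right.
So from lowest to highest: Li < Be < N < Ne.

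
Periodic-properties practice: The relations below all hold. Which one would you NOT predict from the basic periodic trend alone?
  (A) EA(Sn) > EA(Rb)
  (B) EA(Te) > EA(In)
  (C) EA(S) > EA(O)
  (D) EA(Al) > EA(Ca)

(C)

The general trend: electron affinity increases across a period and decreases down a group.
(A) Sn (period 5, group 14) vs Rb (period 5, group 1): the stated order agrees with the simple trend.
(B) Te (period 5, group 16) vs In (period 5, group 13): the stated order agrees with the simple trend.
(C) S (period 3, group 16) vs O (period 2, group 16): the stated order contradicts the simple trend.
(D) Al (period 3, group 13) vs Ca (period 4, group 2): the stated order agrees with the simple trend.
The exception is (C): the compact 2p subshell of O repels the added electron more than S's larger 3p does.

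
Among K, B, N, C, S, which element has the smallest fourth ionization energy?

Consider each +3 ion: K³⁺ is already 2 electrons into the core; B³⁺ is the bare [He] core; N³⁺ still has 2 valence electrons; C³⁺ still has 1 valence electron; S³⁺ still has 3 valence electrons.
Usually core removal costs more than valence removal, but here the competition is close: a tightly held n=2 valence electron can cost more to remove than an n=3 core electron, so the actual values have to decide it.
Valence configurations: N³⁺ [He]2s², C³⁺ [He]2s¹, S³⁺ [Ne]3s²3p¹.
The numbers (kJ/mol): K 5877, B 25026, N 7475, C 6223, S 4556.
Hence IE_4: S < K < C < N < B.

S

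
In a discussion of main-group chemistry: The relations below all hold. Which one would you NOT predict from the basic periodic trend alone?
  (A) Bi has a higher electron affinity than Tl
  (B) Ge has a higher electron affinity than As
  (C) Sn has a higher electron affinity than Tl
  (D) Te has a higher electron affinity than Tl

The general trend: electron affinity increases across a period and decreases down a group.
(A) Bi (period 6, group 15) vs Tl (period 6, group 13): the stated order agrees with the simple trend.
(B) Ge (period 4, group 14) vs As (period 4, group 15): the stated order contradicts the simple trend.
(C) Sn (period 5, group 14) vs Tl (period 6, group 13): the stated order agrees with the simple trend.
(D) Te (period 5, group 16) vs Tl (period 6, group 13): the stated order agrees with the simple trend.
The exception is (B): adding an electron to As's half-filled 4p³ is unfavourable, so Ge (4p²) has the more exothermic EA.

(B)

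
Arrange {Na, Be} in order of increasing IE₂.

IE_2 is the cost of taking one more electron from the +1 cation: Na⁺ is the bare [Ne] core; Be⁺ still has 1 valence electron.
Core electrons are held far more tightly than valence electrons, so Na tops the IE_2 order.
Tabulated IE_2 (kJ/mol): Na 4562, Be 1757.
Hence IE_2: Be < Na.

Be < Na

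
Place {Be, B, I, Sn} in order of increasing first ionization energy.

Be is in period 2, group 2; B is in period 2, group 13; Sn is in period 5, group 14; I is in period 5, group 17.
First ionization energy rises across a period (greater Z_eff holds electrons more tightly) and falls down a group (valence electrons are farther from the nucleus).
Neither a single period nor a single group — weigh both effects.
B > Sn: period and group pull opposite ways; the down-group shift dominates (801 vs 709 kJ/mol).
Be > B: this pair runs against the simple trend — see the exception note.
I > Be: the two effects oppose for this pair; the across-period effect wins (1008 vs 900 kJ/mol).
Note the exception: Be has a higher first ionization energy than B, contrary to the simple trend — removing B's lone 2p electron is easier than breaking Be's filled 2s².
Approximate values (kJ/mol): Be 900, B 801, Sn 709, I 1008.
So from lowest to highest: Sn < B < Be < I.

Sn, B, Be, I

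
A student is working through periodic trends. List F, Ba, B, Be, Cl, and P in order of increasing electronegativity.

Ba < Be < B < P < Cl < F

Electronegativity increases across a period and decreases down a group, tracking effective nuclear charge and atomic size.
Here both period and group differ, so the two effects have to be weighed against each other.
Be > Ba: Be sits above Ba in group 2, so the down-group effect alone puts Be higher.
B > Be: both are in period 2; the period trend gives B the larger value.
P > B: the two effects oppose for this pair; the across-period effect wins (2.19 vs 2.04).
Cl > P: both are in period 3; the period trend gives Cl the larger value.
F > Cl: they share group 17; the group trend gives F the larger value.
For reference (Pauling): Be 1.57, B 2.04, F 3.98, P 2.19, Cl 3.16, Ba 0.89.
So from lowest to highest: Ba < Be < B < P < Cl < F.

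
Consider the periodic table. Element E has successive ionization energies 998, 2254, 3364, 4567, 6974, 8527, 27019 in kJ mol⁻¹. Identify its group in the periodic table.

Look for the largest jump between consecutive ionization energies: IE7/IE6 ≈ 3.2, far larger than any earlier ratio.
That jump marks the point where a core electron is being removed. So the atom has 6 valence electrons.
A main-group element with 6 valence electrons is in group 16.

Group 16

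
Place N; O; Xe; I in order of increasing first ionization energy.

N is in period 2, group 15; O is in period 2, group 16; I is in period 5, group 17; Xe is in period 5, group 18.
IE₁ increases left→right with effective nuclear charge and decreases top→bottom as the valence shell moves farther out.
Here both period and group differ, so the two effects have to be weighed against each other.
Xe > I: both are in period 5; the period trend gives Xe the larger value.
O > Xe: the two effects oppose for this pair; the down-group effect wins (1314 vs 1170 kJ/mol).
N > O: this pair runs against the simple trend — see the exception note.
Note the exception: N has a higher first ionization energy than O, contrary to the simple trend — pairing an electron in O's 2p⁴ costs repulsion energy, so O ionizes more easily than half-filled N (2p³).
Tabulated first ionization energy (kJ/mol): N 1402, O 1314, I 1008, Xe 1170.
So from lowest to highest: I < Xe < O < N.

I < Xe < O < N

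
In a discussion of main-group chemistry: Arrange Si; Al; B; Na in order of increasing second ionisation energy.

Si, Al, B, Na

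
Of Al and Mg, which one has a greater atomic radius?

Mg

Mg is in period 3, group 2; Al is in period 3, group 13.
Moving right in a period, electrons are added to the same shell under a stronger nuclear pull, so atoms get smaller; moving down, a new shell is opened and atoms get larger.
All lie in period 3, so atomic radius increases right to left.
So Mg has the greater atomic radius (Mg > Al).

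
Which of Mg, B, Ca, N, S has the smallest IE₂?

Ca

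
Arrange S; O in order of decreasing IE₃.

O, S

The third ionization energy removes an electron from the +2 ion. For each element: S²⁺ still has 4 valence electrons; O²⁺ still has 4 valence electrons.
All are still removing valence electrons, so compare the +2 ions as you would atoms: IE_3 generally rises across a period (higher Z_eff) and falls down a group (larger shell), subject to the usual subshell exceptions.
Valence configurations: S²⁺ [Ne]3s²3p², O²⁺ [He]2s²2p².
Tabulated IE_3 (kJ/mol): S 3357, O 5300.
Hence IE_3: S < O.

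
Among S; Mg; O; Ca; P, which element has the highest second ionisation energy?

After 1 electron has been removed, what remains? S⁺ still has 5 valence electrons; Mg⁺ still has 1 valence electron; O⁺ still has 5 valence electrons; Ca⁺ still has 1 valence electron; P⁺ still has 4 valence electrons.
All are still removing valence electrons, so compare the +1 ions as you would atoms: IE_2 generally rises across a period (higher Z_eff) and falls down a group (larger shell), subject to the usual subshell exceptions.
Valence configurations: S⁺ [Ne]3s²3p³, Mg⁺ [Ne]3s¹, O⁺ [He]2s²2p³, Ca⁺ [Ar]4s¹, P⁺ [Ne]3s²3p².
Tabulated IE_2 (kJ/mol): S 2252, Mg 1451, O 3388, Ca 1145, P 1907.
Hence IE_2: Ca < Mg < P < S < O.

O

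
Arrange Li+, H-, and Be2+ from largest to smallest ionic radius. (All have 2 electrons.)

H-, Li+, Be2+

All of these have 2 electrons, so size is governed by nuclear charge alone: the more protons, the stronger the pull on the same electron cloud, and the smaller the ion.
Nuclear charges: Be2+ (Z=4), Li+ (Z=3), H- (Z=1).
Largest to smallest: H- > Li+ > Be2+.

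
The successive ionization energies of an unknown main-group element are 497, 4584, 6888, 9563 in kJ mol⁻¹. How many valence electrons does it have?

1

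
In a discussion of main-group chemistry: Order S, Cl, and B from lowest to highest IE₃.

IE_3 is the cost of taking one more electron from the +2 cation: S²⁺ still has 4 valence electrons; Cl²⁺ still has 5 valence electrons; B²⁺ still has 1 valence electron.
All are still removing valence electrons, so compare the +2 ions as you would atoms: IE_3 generally rises across a period (higher Z_eff) and falls down a group (larger shell), subject to the usual subshell exceptions.
Valence configurations: S²⁺ [Ne]3s²3p², Cl²⁺ [Ne]3s²3p³, B²⁺ [He]2s¹.
The numbers (kJ/mol): S 3357, Cl 3822, B 3660.
Putting it together, IE_3: S < B < Cl.

S < B < Cl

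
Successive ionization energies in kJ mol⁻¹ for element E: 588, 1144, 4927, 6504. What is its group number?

Group 2

Look for the largest jump between consecutive ionization energies: IE3/IE2 ≈ 4.3, far larger than any earlier ratio.
That jump marks the point where a core electron is being removed. So the atom has 2 valence electrons.
A main-group element with 2 valence electrons is in group 2.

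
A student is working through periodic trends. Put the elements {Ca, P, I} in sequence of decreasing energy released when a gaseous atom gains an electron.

Electron affinity generally becomes more exothermic across a period toward the halogens and less exothermic down a group.
These span different periods and groups, so the two trends combine.
P > Ca: relative to Ca, both the across-period and down-group shifts push P's electron affinity up.
I > P: the two effects oppose for this pair; the across-period effect wins (295 vs 72 kJ/mol).
For reference (kJ/mol): P 72, Ca 2, I 295.
So from highest to lowest: I > P > Ca.

I, P, Ca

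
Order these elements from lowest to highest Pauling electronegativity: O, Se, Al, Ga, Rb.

Rb, Al, Ga, Se, O

Electronegativity increases across a period and decreases down a group, tracking effective nuclear charge and atomic size.
These span different periods and groups, so the two trends combine.
Al > Rb: both effects reinforce here, so Al is clearly the higher of the two.
Ga > Al: this pair runs against the simple trend — see the exception note.
Se > Ga: both are in period 4; the period trend gives Se the larger value.
O > Se: O sits above Se in group 16, so the down-group effect alone puts O higher.
Note the exception: Ga has a higher electronegativity than Al, contrary to the simple trend — poor shielding by filled d (and f) subshells raises the heavier element's effective nuclear charge more than the simple down-group trend predicts.
For reference (Pauling): O 3.44, Al 1.61, Ga 1.81, Se 2.55, Rb 0.82.
So from lowest to highest: Rb < Al < Ga < Se < O.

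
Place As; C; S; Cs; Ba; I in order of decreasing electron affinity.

I > S > C > As > Cs > Ba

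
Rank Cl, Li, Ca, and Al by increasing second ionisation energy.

Ca < Al < Cl < Li

After 1 electron has been removed, what remains? Cl⁺ still has 6 valence electrons; Li⁺ is the bare [He] core; Ca⁺ still has 1 valence electron; Al⁺ still has 2 valence electrons.
Core electrons are held far more tightly than valence electrons, so Li tops the IE_2 order.
Valence configurations: Cl⁺ [Ne]3s²3p⁴, Ca⁺ [Ar]4s¹, Al⁺ [Ne]3s².
Approximate IE_2 values (kJ/mol): Cl 2298, Li 7298, Ca 1145, Al 1817.
Putting it together, IE_2: Ca < Al < Cl < Li.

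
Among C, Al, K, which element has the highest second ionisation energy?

K

The second ionization energy removes an electron from the +1 ion. For each element: C⁺ still has 3 valence electrons; Al⁺ still has 2 valence electrons; K⁺ is the bare [Ar] core.
Core electrons are held far more tightly than valence electrons, so K tops the IE_2 order.
Valence configurations: C⁺ [He]2s²2p¹, Al⁺ [Ne]3s².
The numbers (kJ/mol): C 2353, Al 1817, K 3052.
So the second ionization energies run Al < C < K.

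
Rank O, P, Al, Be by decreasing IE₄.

Be > Al > O > P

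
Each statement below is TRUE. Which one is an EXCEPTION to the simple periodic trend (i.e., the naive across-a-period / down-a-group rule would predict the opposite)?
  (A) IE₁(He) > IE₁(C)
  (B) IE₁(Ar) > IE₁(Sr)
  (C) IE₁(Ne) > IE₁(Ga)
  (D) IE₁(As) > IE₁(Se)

(D)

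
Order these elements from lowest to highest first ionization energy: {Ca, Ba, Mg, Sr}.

Ba, Sr, Ca, Mg

First ionization energy rises across a period (greater Z_eff holds electrons more tightly) and falls down a group (valence electrons are farther from the nucleus).
All are in group 2, so first ionization energy increases up the group.
So from lowest to highest: Ba < Sr < Ca < Mg.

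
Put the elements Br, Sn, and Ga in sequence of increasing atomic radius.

Br, Ga, Sn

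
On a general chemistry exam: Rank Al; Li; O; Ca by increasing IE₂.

Ca < Al < O < Li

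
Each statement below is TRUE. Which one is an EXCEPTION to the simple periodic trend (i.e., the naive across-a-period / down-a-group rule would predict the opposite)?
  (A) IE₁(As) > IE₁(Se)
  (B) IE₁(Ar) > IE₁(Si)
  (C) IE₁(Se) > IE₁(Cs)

The general trend: first ionization energy increases across a period and decreases down a group.
(A) As (period 4, group 15) vs Se (period 4, group 16): the stated order contradicts the simple trend.
(B) Ar (period 3, group 18) vs Si (period 3, group 14): the stated order agrees with the simple trend.
(C) Se (period 4, group 16) vs Cs (period 6, group 1): the stated order agrees with the simple trend.
The exception is (A): Se (4p⁴) ionizes more easily than half-filled As (4p³).

(A)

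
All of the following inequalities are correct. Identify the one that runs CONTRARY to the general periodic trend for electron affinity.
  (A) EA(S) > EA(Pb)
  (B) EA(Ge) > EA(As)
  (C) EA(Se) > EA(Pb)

(B)

The general trend: electron affinity increases across a period and decreases down a group.
(A) S (period 3, group 16) vs Pb (period 6, group 14): the stated order agrees with the simple trend.
(B) Ge (period 4, group 14) vs As (period 4, group 15): the stated order contradicts the simple trend.
(C) Se (period 4, group 16) vs Pb (period 6, group 14): the stated order agrees with the simple trend.
The exception is (B): adding an electron to As's half-filled 4p³ is unfavourable, so Ge (4p²) has the more exothermic EA.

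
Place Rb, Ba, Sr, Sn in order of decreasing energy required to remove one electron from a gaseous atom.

Sn > Sr > Ba > Rb

Rb is in period 5, group 1; Sr is in period 5, group 2; Sn is in period 5, group 14; Ba is in period 6, group 2.
IE₁ increases left→right with effective nuclear charge and decreases top→bottom as the valence shell moves farther out.
Here both period and group differ, so the two effects have to be weighed against each other.
Ba > Rb: period and group pull opposite ways; the across-period shift dominates (503 vs 403 kJ/mol).
Sr > Ba: they share group 2; the group trend gives Sr the larger value.
Sn > Sr: Sn lies to the right of Sr in period 5, so the across-period effect alone puts Sn higher.
Tabulated first ionization energy (kJ/mol): Rb 403, Sr 550, Sn 709, Ba 503.
So from highest to lowest: Sn > Sr > Ba > Rb.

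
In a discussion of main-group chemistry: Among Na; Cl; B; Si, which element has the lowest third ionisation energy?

After 2 electrons have been removed, what remains? Na²⁺ is already 1 electron into the core; Cl²⁺ still has 5 valence electrons; B²⁺ still has 1 valence electron; Si²⁺ still has 2 valence electrons.
Pulling an electron out of a noble-gas core costs far more than removing a remaining valence electron, so Na sits at the high end of IE_3.
Valence configurations: Cl²⁺ [Ne]3s²3p³, B²⁺ [He]2s¹, Si²⁺ [Ne]3s².
Approximate IE_3 values (kJ/mol): Na 6910, Cl 3822, B 3660, Si 3232.
Putting it together, IE_3: Si < B < Cl < Na.

Si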